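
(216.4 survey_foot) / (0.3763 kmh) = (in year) 2.001e-05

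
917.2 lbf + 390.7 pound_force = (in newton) 5818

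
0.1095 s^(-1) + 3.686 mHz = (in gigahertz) 1.132e-10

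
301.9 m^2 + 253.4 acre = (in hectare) 102.6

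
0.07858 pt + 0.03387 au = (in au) 0.03387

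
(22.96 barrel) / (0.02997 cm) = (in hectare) 1.218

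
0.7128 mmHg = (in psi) 0.01378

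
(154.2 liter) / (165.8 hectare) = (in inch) 3.662e-06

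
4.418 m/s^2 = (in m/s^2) 4.418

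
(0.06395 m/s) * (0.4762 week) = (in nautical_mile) 9.945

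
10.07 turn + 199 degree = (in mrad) 6.674e+04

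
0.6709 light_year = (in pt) 1.799e+19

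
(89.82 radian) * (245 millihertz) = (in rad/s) 22.01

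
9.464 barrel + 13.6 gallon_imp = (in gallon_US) 413.8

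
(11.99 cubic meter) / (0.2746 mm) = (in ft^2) 4.7e+05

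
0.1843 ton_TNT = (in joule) 7.711e+08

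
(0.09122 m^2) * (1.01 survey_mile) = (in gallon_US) 3.917e+04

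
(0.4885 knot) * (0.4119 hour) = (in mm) 3.726e+05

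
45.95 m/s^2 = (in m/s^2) 45.95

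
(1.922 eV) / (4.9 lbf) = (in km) 1.413e-23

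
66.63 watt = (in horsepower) 0.08935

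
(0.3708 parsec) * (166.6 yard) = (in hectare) 1.743e+14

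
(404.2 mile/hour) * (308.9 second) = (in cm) 5.582e+06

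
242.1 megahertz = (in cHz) 2.421e+10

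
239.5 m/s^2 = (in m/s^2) 239.5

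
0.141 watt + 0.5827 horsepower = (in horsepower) 0.5829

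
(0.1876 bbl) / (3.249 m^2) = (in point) 26.02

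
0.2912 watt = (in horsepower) 0.0003905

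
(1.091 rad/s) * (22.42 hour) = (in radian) 8.806e+04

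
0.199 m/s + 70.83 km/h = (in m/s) 19.87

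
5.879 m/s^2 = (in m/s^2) 5.879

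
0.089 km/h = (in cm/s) 2.472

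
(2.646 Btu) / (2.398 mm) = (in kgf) 1.187e+05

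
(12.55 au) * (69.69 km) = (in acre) 3.233e+13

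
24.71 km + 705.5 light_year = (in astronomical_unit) 4.462e+07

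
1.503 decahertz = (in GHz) 1.503e-08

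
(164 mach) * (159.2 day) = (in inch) 3.024e+13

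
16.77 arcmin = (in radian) 0.004878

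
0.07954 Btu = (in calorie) 20.06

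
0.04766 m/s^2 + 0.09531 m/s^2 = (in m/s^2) 0.143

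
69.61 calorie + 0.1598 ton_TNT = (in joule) 6.686e+08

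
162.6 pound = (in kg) 73.75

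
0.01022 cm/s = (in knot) 0.0001987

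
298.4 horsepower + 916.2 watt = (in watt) 2.234e+05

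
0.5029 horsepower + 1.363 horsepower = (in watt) 1391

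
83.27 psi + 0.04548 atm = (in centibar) 578.7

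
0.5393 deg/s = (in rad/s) 0.009413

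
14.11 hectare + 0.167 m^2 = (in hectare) 14.11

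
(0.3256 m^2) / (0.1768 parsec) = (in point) 1.692e-13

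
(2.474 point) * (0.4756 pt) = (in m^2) 1.464e-07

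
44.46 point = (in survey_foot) 0.05146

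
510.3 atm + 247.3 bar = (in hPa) 7.644e+05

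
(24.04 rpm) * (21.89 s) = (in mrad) 5.511e+04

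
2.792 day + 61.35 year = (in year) 61.36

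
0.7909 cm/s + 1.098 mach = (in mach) 1.098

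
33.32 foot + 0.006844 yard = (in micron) 1.016e+07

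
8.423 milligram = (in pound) 1.857e-05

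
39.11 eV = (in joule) 6.266e-18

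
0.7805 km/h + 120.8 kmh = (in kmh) 121.6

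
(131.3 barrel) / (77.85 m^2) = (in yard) 0.2932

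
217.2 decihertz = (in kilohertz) 0.02172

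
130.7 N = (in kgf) 13.33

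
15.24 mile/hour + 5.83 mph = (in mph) 21.07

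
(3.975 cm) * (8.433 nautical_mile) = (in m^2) 620.8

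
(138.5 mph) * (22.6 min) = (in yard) 9.182e+04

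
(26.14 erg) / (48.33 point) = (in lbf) 3.447e-05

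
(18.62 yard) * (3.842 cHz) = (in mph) 1.463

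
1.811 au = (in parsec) 8.78e-06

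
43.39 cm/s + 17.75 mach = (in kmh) 2.176e+04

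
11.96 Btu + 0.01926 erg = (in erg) 1.262e+11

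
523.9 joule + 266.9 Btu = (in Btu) 267.4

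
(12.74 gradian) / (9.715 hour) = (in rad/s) 5.722e-06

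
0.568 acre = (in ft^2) 2.474e+04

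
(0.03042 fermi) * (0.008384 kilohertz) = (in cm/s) 2.55e-14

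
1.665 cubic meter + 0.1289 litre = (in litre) 1665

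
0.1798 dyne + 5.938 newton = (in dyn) 5.938e+05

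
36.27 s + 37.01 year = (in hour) 3.242e+05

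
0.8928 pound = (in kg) 0.405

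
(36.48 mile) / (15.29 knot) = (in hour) 2.073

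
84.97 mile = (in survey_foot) 4.486e+05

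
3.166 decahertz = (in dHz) 316.6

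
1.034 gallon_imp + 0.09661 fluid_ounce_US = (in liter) 4.704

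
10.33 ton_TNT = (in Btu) 4.097e+07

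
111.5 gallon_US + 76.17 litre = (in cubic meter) 0.4982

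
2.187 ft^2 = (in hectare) 2.032e-05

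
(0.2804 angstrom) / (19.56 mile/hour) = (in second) 3.207e-12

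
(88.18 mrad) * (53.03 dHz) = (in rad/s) 0.4676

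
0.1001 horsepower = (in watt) 74.64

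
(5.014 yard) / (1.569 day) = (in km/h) 0.0001218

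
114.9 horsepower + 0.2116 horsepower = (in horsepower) 115.1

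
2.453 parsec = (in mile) 4.703e+13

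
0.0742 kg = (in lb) 0.1636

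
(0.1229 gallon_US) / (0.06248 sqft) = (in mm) 80.15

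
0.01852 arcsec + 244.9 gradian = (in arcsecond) 7.935e+05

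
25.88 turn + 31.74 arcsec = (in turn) 25.88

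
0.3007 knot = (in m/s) 0.1547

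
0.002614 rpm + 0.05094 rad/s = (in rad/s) 0.05121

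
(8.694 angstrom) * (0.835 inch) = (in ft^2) 1.985e-10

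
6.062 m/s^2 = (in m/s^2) 6.062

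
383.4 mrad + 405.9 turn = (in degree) 1.461e+05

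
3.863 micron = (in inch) 0.0001521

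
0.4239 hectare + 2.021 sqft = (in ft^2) 4.563e+04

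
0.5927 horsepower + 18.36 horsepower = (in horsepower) 18.95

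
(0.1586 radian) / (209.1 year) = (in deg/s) 1.378e-09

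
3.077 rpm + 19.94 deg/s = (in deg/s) 38.4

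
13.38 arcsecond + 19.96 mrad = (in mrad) 20.02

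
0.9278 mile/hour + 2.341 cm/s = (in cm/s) 43.82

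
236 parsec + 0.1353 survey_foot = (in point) 2.064e+22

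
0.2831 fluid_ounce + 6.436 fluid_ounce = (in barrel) 0.00125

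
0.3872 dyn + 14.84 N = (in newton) 14.84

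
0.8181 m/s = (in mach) 0.002403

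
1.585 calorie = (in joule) 6.632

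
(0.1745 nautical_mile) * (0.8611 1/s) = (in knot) 540.9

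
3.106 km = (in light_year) 3.283e-13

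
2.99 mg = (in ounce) 0.0001055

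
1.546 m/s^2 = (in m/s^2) 1.546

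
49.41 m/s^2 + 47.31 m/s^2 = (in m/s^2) 96.72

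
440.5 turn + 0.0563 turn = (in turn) 440.6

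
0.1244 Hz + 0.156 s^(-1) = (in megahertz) 2.804e-07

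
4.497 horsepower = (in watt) 3353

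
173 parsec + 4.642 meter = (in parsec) 173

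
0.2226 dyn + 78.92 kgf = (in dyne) 7.739e+07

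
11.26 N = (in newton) 11.26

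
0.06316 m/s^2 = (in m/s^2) 0.06316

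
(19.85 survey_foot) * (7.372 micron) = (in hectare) 4.46e-09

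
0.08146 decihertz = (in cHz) 0.8146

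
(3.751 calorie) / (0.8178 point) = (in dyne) 5.44e+09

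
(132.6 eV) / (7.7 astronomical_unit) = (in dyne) 1.844e-24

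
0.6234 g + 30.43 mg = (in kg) 0.0006538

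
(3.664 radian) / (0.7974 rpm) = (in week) 7.255e-05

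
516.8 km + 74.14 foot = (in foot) 1.696e+06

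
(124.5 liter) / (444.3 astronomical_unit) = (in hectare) 1.873e-19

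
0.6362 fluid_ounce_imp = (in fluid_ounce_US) 0.6112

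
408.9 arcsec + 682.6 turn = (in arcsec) 8.847e+08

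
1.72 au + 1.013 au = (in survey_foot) 1.341e+12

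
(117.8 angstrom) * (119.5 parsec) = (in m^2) 4.344e+10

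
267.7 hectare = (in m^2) 2.677e+06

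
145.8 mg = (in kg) 0.0001458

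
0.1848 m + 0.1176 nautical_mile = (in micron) 2.18e+08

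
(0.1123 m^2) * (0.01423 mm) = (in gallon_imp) 0.0003515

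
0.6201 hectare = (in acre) 1.532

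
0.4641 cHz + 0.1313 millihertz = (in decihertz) 0.04772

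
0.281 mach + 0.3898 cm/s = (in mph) 214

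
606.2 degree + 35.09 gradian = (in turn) 1.772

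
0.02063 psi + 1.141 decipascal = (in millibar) 1.424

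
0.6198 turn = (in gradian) 247.9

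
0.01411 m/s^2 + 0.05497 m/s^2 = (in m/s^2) 0.06908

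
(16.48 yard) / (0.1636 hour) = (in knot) 0.04974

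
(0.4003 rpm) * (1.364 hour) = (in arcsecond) 4.246e+07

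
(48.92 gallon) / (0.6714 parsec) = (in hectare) 8.939e-22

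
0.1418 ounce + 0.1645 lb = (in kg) 0.07864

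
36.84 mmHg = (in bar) 0.04912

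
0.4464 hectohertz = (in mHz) 4.464e+04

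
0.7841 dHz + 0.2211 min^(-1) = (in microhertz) 8.21e+04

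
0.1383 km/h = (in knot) 0.07468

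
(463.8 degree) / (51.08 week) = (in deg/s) 1.501e-05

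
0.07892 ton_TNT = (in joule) 3.302e+08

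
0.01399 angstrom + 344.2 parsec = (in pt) 3.011e+22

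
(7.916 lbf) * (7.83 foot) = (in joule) 84.04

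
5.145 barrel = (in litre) 818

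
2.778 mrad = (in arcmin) 9.55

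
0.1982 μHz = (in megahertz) 1.982e-13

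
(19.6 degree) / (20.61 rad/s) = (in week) 2.744e-08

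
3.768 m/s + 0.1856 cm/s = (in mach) 0.01107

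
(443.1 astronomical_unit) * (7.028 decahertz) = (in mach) 1.368e+13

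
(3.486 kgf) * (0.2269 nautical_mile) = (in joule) 1.437e+04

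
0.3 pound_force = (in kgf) 0.1361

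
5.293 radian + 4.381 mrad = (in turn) 0.8431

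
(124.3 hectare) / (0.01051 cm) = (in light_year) 1.25e-06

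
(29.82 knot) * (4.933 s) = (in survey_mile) 0.04702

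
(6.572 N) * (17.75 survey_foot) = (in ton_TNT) 8.498e-09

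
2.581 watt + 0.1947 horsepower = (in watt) 147.8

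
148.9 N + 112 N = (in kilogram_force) 26.6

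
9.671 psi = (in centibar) 66.68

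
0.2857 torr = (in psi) 0.005525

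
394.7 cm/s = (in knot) 7.672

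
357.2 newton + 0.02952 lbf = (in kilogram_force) 36.44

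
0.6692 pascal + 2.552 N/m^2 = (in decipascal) 32.21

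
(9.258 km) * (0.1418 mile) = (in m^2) 2.113e+06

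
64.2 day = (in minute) 9.245e+04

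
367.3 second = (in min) 6.122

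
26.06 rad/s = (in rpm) 248.9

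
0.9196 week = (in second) 5.562e+05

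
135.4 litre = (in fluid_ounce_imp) 4765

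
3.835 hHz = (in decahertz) 38.35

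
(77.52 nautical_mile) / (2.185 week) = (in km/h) 0.3911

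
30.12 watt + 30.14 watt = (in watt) 60.26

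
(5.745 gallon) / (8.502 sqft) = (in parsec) 8.923e-19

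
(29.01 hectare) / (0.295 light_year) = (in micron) 0.0001039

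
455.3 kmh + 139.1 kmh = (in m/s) 165.1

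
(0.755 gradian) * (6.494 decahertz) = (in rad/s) 0.7702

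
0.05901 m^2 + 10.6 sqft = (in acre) 0.0002579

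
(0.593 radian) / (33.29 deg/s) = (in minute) 0.01701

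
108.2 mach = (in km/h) 1.326e+05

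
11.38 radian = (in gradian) 724.5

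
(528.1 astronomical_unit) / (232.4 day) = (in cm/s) 3.935e+08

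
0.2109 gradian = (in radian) 0.003313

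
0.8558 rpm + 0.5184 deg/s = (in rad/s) 0.09867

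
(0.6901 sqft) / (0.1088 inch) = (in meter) 23.2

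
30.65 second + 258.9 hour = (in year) 0.02956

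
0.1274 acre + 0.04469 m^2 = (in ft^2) 5550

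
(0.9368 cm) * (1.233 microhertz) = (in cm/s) 1.155e-06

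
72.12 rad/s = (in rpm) 688.7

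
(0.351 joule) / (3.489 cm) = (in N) 10.06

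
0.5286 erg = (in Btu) 5.01e-11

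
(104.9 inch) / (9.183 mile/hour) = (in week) 1.073e-06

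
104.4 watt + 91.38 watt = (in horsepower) 0.2625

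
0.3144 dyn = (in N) 3.144e-06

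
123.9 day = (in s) 1.07e+07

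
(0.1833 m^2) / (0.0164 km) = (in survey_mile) 6.945e-06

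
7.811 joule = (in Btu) 0.007403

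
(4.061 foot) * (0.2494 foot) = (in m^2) 0.09409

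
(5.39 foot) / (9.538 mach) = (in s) 0.0005059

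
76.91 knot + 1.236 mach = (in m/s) 460.4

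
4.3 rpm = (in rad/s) 0.4503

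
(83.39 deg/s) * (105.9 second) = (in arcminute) 5.299e+05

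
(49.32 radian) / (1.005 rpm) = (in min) 7.81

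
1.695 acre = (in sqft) 7.383e+04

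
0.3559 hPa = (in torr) 0.2669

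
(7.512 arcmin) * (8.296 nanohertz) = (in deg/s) 1.039e-09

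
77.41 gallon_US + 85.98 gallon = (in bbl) 3.89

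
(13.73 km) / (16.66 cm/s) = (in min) 1374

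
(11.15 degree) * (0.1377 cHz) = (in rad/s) 0.000268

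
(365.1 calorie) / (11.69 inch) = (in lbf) 1157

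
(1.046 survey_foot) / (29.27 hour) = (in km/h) 1.089e-05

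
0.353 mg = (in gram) 0.000353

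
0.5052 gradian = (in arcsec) 1637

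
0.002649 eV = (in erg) 4.244e-15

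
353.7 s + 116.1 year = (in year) 116.1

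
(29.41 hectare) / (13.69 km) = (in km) 0.02148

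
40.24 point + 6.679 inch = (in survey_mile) 0.0001142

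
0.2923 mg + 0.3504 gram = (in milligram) 350.7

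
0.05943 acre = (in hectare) 0.02405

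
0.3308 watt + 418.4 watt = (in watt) 418.7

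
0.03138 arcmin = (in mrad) 0.009128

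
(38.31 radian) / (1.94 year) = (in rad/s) 6.262e-07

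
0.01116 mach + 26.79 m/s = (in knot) 59.46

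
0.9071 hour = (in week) 0.005399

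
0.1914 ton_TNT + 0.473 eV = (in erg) 8.008e+15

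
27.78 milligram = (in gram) 0.02778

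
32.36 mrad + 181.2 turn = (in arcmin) 3.914e+06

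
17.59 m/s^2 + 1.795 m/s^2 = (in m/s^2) 19.38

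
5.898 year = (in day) 2153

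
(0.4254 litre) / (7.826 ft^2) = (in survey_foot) 0.00192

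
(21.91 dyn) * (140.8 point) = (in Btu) 1.032e-08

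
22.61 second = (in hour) 0.006281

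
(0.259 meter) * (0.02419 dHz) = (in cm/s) 0.06265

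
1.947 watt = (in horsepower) 0.002611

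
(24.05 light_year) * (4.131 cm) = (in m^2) 9.399e+15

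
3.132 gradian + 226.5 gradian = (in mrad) 3607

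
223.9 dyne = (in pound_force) 0.0005033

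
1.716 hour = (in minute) 103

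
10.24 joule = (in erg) 1.024e+08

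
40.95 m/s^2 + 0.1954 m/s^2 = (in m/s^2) 41.15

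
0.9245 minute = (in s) 55.47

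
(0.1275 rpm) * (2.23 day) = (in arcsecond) 5.306e+08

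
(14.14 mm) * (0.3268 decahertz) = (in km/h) 0.1664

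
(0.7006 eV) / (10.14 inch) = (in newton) 4.358e-19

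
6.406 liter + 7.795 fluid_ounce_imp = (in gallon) 1.751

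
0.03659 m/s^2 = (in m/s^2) 0.03659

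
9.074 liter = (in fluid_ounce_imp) 319.4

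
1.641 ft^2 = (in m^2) 0.1525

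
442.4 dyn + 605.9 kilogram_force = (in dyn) 5.942e+08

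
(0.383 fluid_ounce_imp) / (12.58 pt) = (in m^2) 0.002452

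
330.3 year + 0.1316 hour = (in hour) 2.893e+06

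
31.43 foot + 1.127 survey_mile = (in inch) 7.178e+04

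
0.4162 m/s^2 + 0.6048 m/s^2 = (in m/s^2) 1.021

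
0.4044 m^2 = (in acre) 9.993e-05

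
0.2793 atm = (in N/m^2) 2.83e+04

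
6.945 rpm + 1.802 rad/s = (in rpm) 24.15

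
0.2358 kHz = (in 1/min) 1.415e+04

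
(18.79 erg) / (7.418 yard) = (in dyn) 0.0277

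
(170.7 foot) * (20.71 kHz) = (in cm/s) 1.078e+08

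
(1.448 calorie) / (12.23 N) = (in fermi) 4.954e+14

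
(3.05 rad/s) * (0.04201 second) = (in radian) 0.1281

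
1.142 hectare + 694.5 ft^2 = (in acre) 2.838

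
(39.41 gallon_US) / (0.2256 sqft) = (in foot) 23.35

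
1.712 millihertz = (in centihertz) 0.1712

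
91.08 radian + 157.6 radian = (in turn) 39.58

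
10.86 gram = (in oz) 0.3831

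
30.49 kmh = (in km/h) 30.49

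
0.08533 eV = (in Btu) 1.296e-23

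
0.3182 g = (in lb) 0.0007015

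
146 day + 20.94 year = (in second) 6.73e+08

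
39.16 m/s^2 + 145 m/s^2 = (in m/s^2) 184.2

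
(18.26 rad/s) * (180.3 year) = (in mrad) 1.038e+14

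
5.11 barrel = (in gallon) 214.6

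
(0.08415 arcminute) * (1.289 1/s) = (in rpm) 0.0003013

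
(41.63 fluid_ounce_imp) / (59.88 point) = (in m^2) 0.05599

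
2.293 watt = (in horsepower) 0.003075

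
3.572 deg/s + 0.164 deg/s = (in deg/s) 3.736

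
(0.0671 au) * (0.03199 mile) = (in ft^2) 5.563e+12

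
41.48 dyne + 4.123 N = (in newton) 4.123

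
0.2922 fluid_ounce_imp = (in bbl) 5.222e-05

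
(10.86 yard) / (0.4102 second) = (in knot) 47.06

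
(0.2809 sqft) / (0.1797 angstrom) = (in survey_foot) 4.765e+09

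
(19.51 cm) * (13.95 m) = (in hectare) 0.0002722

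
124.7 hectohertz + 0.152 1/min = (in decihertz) 1.247e+05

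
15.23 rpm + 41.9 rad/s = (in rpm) 415.3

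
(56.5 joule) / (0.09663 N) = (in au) 3.909e-09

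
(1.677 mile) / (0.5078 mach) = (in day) 0.0001807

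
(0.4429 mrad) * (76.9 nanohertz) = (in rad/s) 3.406e-11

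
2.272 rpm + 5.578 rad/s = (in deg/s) 333.2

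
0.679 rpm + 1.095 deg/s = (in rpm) 0.8615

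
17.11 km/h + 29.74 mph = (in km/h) 64.97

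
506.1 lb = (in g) 2.296e+05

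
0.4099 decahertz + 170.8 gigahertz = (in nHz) 1.708e+20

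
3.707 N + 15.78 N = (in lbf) 4.381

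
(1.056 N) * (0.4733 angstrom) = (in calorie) 1.195e-11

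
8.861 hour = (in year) 0.001012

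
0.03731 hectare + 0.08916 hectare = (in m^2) 1265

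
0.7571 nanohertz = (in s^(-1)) 7.571e-10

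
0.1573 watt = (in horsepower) 0.0002109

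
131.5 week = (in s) 7.953e+07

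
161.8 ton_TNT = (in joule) 6.77e+11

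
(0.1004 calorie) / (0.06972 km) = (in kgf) 0.0006144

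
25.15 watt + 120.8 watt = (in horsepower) 0.1957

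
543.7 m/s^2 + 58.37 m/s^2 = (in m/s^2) 602.1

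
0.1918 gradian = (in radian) 0.003013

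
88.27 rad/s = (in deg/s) 5057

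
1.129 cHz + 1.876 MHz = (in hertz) 1.876e+06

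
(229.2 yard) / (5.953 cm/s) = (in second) 3521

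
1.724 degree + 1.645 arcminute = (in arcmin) 105.1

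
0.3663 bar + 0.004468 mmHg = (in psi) 5.313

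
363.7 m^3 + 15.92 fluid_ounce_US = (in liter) 3.637e+05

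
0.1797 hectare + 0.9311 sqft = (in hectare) 0.1797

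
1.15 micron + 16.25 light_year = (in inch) 6.053e+18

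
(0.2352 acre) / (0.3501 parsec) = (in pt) 2.498e-10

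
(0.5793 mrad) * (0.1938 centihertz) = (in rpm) 1.072e-05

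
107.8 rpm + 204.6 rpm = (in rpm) 312.4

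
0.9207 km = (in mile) 0.5721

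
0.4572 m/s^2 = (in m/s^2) 0.4572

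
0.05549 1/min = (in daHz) 9.248e-05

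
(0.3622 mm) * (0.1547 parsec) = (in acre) 4.272e+08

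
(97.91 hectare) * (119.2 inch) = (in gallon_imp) 6.521e+08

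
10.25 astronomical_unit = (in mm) 1.533e+15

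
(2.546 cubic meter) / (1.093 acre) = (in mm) 0.5756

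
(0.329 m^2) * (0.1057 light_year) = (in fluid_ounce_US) 1.112e+19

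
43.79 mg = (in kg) 4.379e-05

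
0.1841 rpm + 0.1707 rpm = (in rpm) 0.3548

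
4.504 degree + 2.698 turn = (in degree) 975.8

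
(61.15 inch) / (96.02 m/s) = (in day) 1.872e-07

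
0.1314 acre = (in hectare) 0.05318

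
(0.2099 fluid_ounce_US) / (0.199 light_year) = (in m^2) 3.297e-21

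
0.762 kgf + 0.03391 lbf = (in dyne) 7.624e+05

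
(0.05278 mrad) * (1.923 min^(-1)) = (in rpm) 1.615e-05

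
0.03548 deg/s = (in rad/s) 0.0006192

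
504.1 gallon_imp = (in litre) 2292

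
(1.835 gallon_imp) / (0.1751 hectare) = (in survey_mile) 2.96e-09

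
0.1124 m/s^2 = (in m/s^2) 0.1124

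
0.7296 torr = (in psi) 0.01411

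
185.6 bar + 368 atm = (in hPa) 5.585e+05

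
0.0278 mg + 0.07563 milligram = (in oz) 3.648e-06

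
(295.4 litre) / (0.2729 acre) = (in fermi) 2.675e+11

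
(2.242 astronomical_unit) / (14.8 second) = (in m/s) 2.266e+10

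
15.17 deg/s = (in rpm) 2.528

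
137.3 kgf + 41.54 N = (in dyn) 1.388e+08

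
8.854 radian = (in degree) 507.3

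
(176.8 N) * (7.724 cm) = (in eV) 8.523e+19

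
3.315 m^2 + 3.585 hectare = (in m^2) 3.585e+04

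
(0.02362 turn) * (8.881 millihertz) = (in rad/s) 0.001318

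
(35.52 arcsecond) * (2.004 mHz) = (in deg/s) 1.977e-05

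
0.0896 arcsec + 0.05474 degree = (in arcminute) 3.286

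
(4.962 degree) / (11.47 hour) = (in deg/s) 0.0001202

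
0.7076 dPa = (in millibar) 0.0007076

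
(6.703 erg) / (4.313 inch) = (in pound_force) 1.376e-06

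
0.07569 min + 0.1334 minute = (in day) 0.0001452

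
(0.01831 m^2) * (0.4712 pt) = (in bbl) 1.914e-05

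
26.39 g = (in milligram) 2.639e+04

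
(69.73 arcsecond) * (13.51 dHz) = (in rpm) 0.004361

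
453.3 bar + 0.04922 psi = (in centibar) 4.533e+04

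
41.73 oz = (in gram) 1183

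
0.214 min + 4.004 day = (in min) 5766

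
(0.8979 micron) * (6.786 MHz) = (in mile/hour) 13.63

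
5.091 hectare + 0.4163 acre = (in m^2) 5.259e+04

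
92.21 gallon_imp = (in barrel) 2.637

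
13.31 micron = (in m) 1.331e-05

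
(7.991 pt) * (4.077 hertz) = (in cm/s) 1.149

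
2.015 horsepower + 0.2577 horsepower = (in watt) 1695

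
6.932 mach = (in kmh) 8497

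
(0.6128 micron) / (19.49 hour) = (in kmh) 3.144e-11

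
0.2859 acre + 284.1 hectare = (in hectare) 284.2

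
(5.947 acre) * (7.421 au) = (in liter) 2.672e+19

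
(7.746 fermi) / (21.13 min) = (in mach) 1.794e-20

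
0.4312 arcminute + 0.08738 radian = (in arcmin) 300.8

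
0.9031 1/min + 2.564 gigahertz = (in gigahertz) 2.564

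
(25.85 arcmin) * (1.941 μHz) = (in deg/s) 8.362e-07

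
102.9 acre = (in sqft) 4.482e+06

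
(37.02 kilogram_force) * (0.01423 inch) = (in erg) 1.312e+06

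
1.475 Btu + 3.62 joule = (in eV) 9.736e+21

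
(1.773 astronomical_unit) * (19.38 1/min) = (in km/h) 3.084e+11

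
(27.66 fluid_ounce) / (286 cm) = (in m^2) 0.000286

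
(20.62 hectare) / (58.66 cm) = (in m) 3.515e+05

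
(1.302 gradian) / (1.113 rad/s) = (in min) 0.0003063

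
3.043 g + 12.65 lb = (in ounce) 202.5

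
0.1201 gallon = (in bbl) 0.00286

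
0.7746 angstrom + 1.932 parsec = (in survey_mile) 3.704e+13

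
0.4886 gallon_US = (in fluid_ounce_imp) 65.1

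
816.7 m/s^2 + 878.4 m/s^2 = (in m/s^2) 1695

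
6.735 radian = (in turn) 1.072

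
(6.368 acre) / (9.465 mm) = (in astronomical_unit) 1.82e-05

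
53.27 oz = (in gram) 1510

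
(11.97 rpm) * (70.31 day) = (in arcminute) 2.618e+10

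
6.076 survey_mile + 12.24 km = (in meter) 2.202e+04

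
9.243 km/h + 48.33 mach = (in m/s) 1.646e+04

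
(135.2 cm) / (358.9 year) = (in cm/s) 1.195e-08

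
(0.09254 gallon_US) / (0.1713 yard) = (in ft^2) 0.02407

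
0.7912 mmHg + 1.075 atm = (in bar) 1.09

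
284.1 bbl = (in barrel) 284.1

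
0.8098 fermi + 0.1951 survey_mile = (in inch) 1.236e+04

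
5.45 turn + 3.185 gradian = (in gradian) 2183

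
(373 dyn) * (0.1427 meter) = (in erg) 5323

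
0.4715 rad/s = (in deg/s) 27.01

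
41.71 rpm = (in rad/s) 4.368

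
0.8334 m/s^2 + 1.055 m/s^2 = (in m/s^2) 1.888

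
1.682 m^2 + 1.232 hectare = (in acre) 3.045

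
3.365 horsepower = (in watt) 2509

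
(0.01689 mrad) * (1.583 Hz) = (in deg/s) 0.001532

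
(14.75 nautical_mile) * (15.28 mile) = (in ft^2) 7.231e+09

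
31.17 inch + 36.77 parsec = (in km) 1.135e+15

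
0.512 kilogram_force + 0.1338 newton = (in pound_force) 1.159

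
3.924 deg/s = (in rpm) 0.654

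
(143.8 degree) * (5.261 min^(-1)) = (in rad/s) 0.2201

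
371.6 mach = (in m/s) 1.265e+05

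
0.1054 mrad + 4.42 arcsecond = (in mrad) 0.1268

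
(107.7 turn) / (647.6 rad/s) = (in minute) 0.01742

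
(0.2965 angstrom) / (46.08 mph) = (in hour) 3.998e-16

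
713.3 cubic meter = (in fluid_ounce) 2.412e+07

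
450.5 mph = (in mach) 0.5915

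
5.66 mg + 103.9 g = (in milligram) 1.039e+05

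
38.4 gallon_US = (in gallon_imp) 31.97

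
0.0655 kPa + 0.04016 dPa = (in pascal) 65.5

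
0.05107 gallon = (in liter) 0.1933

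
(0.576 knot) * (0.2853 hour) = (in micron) 3.043e+08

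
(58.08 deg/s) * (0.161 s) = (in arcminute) 561.1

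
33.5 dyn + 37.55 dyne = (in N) 0.0007105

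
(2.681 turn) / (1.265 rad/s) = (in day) 0.0001541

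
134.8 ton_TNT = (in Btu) 5.346e+08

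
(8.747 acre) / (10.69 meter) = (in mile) 2.058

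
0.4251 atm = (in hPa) 430.7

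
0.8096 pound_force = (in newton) 3.601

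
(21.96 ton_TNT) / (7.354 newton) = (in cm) 1.249e+12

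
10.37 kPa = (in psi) 1.504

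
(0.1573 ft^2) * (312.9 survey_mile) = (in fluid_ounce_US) 2.488e+08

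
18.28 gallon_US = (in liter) 69.2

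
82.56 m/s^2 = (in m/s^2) 82.56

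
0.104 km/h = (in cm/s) 2.889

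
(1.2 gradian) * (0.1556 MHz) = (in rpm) 2.801e+04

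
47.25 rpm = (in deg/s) 283.5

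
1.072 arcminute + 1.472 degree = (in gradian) 1.655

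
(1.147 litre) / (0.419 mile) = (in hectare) 1.701e-10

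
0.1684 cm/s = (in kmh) 0.006062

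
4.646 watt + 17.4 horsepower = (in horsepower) 17.41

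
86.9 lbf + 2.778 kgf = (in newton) 413.8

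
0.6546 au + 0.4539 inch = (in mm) 9.793e+13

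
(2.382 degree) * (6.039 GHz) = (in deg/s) 1.438e+10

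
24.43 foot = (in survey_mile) 0.004627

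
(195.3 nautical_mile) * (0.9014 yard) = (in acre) 73.67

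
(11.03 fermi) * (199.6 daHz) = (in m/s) 2.202e-11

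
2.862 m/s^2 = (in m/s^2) 2.862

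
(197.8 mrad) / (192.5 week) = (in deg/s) 9.734e-08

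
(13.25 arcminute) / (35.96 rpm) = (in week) 1.692e-09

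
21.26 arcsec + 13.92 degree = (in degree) 13.93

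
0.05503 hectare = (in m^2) 550.3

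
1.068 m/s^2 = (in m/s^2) 1.068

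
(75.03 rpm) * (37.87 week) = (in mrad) 1.8e+11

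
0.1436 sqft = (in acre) 3.297e-06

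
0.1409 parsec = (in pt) 1.232e+19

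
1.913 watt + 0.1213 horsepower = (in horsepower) 0.1239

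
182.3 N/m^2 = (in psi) 0.02644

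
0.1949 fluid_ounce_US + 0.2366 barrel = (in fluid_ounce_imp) 1324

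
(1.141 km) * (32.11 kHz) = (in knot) 7.122e+07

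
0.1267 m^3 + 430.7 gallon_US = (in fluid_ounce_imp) 6.184e+04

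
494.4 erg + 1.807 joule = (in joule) 1.807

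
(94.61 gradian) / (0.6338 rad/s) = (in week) 3.877e-06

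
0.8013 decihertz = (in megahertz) 8.013e-08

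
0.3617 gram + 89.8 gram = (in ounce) 3.18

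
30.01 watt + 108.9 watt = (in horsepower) 0.1863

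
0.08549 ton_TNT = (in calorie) 8.549e+07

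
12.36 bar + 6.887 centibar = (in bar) 12.43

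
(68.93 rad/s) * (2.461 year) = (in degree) 3.065e+11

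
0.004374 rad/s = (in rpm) 0.04177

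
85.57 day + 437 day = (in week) 74.65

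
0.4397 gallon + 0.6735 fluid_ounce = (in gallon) 0.445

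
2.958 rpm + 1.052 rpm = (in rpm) 4.01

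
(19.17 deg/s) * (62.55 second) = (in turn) 3.331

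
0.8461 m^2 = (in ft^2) 9.107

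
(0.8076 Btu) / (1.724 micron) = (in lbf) 1.111e+08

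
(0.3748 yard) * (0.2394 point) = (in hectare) 2.894e-09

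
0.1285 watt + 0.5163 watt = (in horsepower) 0.0008647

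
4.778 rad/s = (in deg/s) 273.8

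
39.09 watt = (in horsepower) 0.05242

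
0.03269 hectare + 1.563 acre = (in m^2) 6652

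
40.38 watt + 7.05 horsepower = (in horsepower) 7.104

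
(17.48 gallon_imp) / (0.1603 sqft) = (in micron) 5.336e+06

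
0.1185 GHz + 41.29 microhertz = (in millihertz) 1.185e+11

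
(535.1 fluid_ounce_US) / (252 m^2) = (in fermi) 6.28e+10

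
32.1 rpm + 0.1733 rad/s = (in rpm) 33.75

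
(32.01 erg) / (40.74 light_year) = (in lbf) 1.867e-24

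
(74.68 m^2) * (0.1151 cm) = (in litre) 85.96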